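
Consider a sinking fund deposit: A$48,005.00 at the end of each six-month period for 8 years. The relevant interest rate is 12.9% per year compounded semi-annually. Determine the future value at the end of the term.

A$1,279,023.06

This is an ordinary annuity: 16 deposits of A$48,005.00 at the end of each six-month period.
Periodic rate r = 0.129/2 per half-year; n is counted in half-years.
FV = PMT × [((1+r)^n − 1)/r] = 48,005 × [(1+r)^16 − 1] / r = A$1,279,023.06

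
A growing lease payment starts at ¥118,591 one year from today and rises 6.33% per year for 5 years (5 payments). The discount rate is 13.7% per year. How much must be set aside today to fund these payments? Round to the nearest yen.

Periodic rate r = 0.137 per year.
Growing ordinary annuity: PV = PMT₁ × [1 − ((1+g)/(1+r))^n] / (r − g) = 118,591 × [1 − ((1+0.0633)/(1+r))^5] / (r − 0.0633) = ¥458,142.

¥458,142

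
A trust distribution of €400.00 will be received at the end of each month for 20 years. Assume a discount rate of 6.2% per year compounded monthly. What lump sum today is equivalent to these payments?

This is an ordinary annuity: 240 payments of €400.00 at the end of each month.
Periodic rate r = 0.062/12 per month; n is counted in months.
PV = PMT × [(1 − (1+r)^−n)/r] = 400 × [1 − (1+r)^−240] / r = €54,943.78

€54,943.78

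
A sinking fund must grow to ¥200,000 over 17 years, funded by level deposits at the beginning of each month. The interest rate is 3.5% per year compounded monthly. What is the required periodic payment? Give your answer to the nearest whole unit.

¥717

Level annuity due; solve FV = PMT × [((1+r)^n − 1)/r] × (1+r) for PMT.
Periodic rate r = 0.035/12 per month; n is counted in months.
With n = 204: PMT = 200,000 / ([((1+r)^n − 1)/r] × (1+r)) = ¥717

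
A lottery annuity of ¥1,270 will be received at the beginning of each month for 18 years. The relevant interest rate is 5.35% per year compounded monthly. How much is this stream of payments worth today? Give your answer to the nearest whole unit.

This is an annuity due: 216 payments of ¥1,270 at the beginning of each month.
Periodic rate r = 0.0535/12 per month; n is counted in months.
PV = PMT × [(1 − (1+r)^−n)/r] × (1+r) = 1,270 × [1 − (1+r)^−216] / r × (1+r) = ¥176,667

¥176,667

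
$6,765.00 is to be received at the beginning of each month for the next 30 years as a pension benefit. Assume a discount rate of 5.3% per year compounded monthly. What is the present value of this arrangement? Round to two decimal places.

This is an annuity due: 360 payments of $6,765.00 at the beginning of each month.
Periodic rate r = 0.053/12 per month; n is counted in months.
PV = PMT × [(1 − (1+r)^−n)/r] × (1+r) = 6,765 × [1 − (1+r)^−360] / r × (1+r) = $1,223,630.80

$1,223,630.80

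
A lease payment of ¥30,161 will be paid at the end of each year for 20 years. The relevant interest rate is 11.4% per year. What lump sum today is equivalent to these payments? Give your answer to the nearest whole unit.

¥234,032

This is an ordinary annuity: 20 payments of ¥30,161 at the end of each year.
Periodic rate r = 0.114 per year.
PV = PMT × [(1 − (1+r)^−n)/r] = 30,161 × [1 − (1+r)^−20] / r = ¥234,032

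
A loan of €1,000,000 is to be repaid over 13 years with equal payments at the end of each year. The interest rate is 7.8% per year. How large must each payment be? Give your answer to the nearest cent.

Level ordinary annuity; solve PV = PMT × [(1 − (1+r)^−n)/r] for PMT.
Periodic rate r = 0.078 per year.
With n = 13: PMT = 1,000,000 / ([(1 − (1+r)^−n)/r]) = €125,133.50

€125,133.50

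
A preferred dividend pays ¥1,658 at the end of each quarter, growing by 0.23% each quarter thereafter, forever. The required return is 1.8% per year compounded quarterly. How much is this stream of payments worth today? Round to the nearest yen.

¥753,636

Periodic rate r = 0.018/4 per quarter.
Growing perpetuity (Gordon): PV = PMT₁ / (r − g) = 1,658 / (r − 0.0023) = ¥753,636.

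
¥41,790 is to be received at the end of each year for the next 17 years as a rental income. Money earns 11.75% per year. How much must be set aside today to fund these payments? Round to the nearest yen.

This is an ordinary annuity: 17 payments of ¥41,790 at the end of each year.
Periodic rate r = 0.1175 per year.
PV = PMT × [(1 − (1+r)^−n)/r] = 41,790 × [1 − (1+r)^−17] / r = ¥301,854

¥301,854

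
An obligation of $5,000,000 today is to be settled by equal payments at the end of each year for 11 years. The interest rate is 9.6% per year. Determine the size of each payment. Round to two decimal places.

Level ordinary annuity; solve PV = PMT × [(1 − (1+r)^−n)/r] for PMT.
Periodic rate r = 0.096 per year.
With n = 11: PMT = 5,000,000 / ([(1 − (1+r)^−n)/r]) = $755,696.56

$755,696.56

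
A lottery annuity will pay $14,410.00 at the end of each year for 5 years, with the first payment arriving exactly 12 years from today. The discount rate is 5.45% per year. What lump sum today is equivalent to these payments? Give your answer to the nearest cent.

$34,371.94

Ordinary annuity of 5 payments, first payment at period 12.
Periodic rate r = 0.0545 per year.
The ordinary-annuity PV formula values the stream one period before the first payment (period 11); discount that back 11 periods:
PV₀ = 14,410 × [1 − (1+r)^−5] / r × (1+r)^−11 = $34,371.94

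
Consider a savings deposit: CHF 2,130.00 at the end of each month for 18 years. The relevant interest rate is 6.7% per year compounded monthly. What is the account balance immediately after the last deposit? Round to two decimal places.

This is an ordinary annuity: 216 deposits of CHF 2,130.00 at the end of each month.
Periodic rate r = 0.067/12 per month; n is counted in months.
FV = PMT × [((1+r)^n − 1)/r] = 2,130 × [(1+r)^216 − 1] / r = CHF 888,462.81

CHF 888,462.81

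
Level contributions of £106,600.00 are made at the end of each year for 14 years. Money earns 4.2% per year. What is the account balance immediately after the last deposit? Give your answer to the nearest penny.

£1,976,886.31

This is an ordinary annuity: 14 deposits of £106,600.00 at the end of each year.
Periodic rate r = 0.042 per year.
FV = PMT × [((1+r)^n − 1)/r] = 106,600 × [(1+r)^14 − 1] / r = £1,976,886.31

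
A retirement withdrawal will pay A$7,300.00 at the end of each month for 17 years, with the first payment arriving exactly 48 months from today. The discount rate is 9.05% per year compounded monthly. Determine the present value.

Ordinary annuity of 204 payments, first payment at period 48.
Periodic rate r = 0.0905/12 per month; n is counted in months.
The ordinary-annuity PV formula values the stream one period before the first payment (period 47); discount that back 47 periods:
PV₀ = 7,300 × [1 − (1+r)^−204] / r × (1+r)^−47 = A$533,138.27

A$533,138.27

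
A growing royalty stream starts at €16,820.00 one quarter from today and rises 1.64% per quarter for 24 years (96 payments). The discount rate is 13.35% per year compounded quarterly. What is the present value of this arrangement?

Periodic rate r = 0.1335/4 per quarter; n is counted in quarters.
Growing ordinary annuity: PV = PMT₁ × [1 − ((1+g)/(1+r))^n] / (r − g) = 16,820 × [1 − ((1+0.0164)/(1+r))^96] / (r − 0.0164) = €788,818.41.

€788,818.41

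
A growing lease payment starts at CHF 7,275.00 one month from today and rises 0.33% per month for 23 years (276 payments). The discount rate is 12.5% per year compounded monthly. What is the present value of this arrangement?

CHF 876,929.31

Periodic rate r = 0.125/12 per month; n is counted in months.
Growing ordinary annuity: PV = PMT₁ × [1 − ((1+g)/(1+r))^n] / (r − g) = 7,275 × [1 − ((1+0.0033)/(1+r))^276] / (r − 0.0033) = CHF 876,929.31.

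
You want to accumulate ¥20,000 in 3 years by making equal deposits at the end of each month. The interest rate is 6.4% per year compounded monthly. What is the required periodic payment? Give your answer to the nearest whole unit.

Level ordinary annuity; solve FV = PMT × [((1+r)^n − 1)/r] for PMT.
Periodic rate r = 0.064/12 per month; n is counted in months.
With n = 36: PMT = 20,000 / ([((1+r)^n − 1)/r]) = ¥505

¥505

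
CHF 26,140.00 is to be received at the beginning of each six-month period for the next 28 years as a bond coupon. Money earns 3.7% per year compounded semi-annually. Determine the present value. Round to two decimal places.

This is an annuity due: 56 payments of CHF 26,140.00 at the beginning of each six-month period.
Periodic rate r = 0.037/2 per half-year; n is counted in half-years.
PV = PMT × [(1 − (1+r)^−n)/r] × (1+r) = 26,140 × [1 − (1+r)^−56] / r × (1+r) = CHF 923,555.58

CHF 923,555.58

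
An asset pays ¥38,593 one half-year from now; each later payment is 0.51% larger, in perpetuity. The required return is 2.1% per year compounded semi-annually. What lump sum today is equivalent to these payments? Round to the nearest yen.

¥7,146,852

Periodic rate r = 0.021/2 per half-year.
Growing perpetuity (Gordon): PV = PMT₁ / (r − g) = 38,593 / (r − 0.0051) = ¥7,146,852.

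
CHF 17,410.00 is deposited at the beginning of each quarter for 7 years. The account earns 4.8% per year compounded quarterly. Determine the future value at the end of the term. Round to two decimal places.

This is an annuity due: 28 deposits of CHF 17,410.00 at the beginning of each quarter.
Periodic rate r = 0.048/4 per quarter; n is counted in quarters.
FV = PMT × [((1+r)^n − 1)/r] × (1+r) = 17,410 × [(1+r)^28 − 1] / r × (1+r) = CHF 582,221.79

CHF 582,221.79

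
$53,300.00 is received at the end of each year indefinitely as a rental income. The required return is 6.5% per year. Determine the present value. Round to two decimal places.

$820,000.00

Periodic rate r = 0.065 per year.
Level perpetuity: PV = PMT / r = 53,300 / (0.065) = $820,000.00.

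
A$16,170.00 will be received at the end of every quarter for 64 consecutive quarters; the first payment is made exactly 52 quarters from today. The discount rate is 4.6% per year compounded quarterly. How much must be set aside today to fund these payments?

Ordinary annuity of 64 payments, first payment at period 52.
Periodic rate r = 0.046/4 per quarter; n is counted in quarters.
The ordinary-annuity PV formula values the stream one period before the first payment (period 51); discount that back 51 periods:
PV₀ = 16,170 × [1 − (1+r)^−64] / r × (1+r)^−51 = A$407,271.42

A$407,271.42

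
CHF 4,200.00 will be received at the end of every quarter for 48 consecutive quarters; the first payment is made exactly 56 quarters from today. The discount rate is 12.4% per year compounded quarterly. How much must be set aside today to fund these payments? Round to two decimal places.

Ordinary annuity of 48 payments, first payment at period 56.
Periodic rate r = 0.124/4 per quarter; n is counted in quarters.
The ordinary-annuity PV formula values the stream one period before the first payment (period 55); discount that back 55 periods:
PV₀ = 4,200 × [1 − (1+r)^−48] / r × (1+r)^−55 = CHF 19,435.50

CHF 19,435.50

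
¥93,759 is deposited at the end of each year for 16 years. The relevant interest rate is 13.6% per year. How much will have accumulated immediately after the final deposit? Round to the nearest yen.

This is an ordinary annuity: 16 deposits of ¥93,759 at the end of each year.
Periodic rate r = 0.136 per year.
FV = PMT × [((1+r)^n − 1)/r] = 93,759 × [(1+r)^16 − 1] / r = ¥4,613,666

¥4,613,666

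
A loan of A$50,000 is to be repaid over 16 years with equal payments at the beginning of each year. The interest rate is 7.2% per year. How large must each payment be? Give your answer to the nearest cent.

A$5,003.02

Level annuity due; solve PV = PMT × [(1 − (1+r)^−n)/r] × (1+r) for PMT.
Periodic rate r = 0.072 per year.
With n = 16: PMT = 50,000 / ([(1 − (1+r)^−n)/r] × (1+r)) = A$5,003.02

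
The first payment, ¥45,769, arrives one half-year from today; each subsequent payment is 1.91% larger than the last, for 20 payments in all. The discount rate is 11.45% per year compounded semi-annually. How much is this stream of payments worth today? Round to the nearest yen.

¥624,458

Periodic rate r = 0.1145/2 per half-year; n is counted in half-years.
Growing ordinary annuity: PV = PMT₁ × [1 − ((1+g)/(1+r))^n] / (r − g) = 45,769 × [1 − ((1+0.0191)/(1+r))^20] / (r − 0.0191) = ¥624,458.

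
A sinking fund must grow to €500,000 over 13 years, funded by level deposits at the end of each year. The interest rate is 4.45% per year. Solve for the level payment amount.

€29,229.99

Level ordinary annuity; solve FV = PMT × [((1+r)^n − 1)/r] for PMT.
Periodic rate r = 0.0445 per year.
With n = 13: PMT = 500,000 / ([((1+r)^n − 1)/r]) = €29,229.99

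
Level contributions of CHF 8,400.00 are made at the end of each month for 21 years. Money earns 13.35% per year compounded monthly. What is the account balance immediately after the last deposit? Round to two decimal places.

CHF 11,513,715.08

This is an ordinary annuity: 252 deposits of CHF 8,400.00 at the end of each month.
Periodic rate r = 0.1335/12 per month; n is counted in months.
FV = PMT × [((1+r)^n − 1)/r] = 8,400 × [(1+r)^252 − 1] / r = CHF 11,513,715.08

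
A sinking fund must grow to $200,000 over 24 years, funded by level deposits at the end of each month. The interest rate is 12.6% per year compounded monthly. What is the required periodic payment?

Level ordinary annuity; solve FV = PMT × [((1+r)^n − 1)/r] for PMT.
Periodic rate r = 0.126/12 per month; n is counted in months.
With n = 288: PMT = 200,000 / ([((1+r)^n − 1)/r]) = $109.08

$109.08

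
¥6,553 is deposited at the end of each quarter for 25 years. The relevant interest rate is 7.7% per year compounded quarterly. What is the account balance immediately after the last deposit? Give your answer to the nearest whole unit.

This is an ordinary annuity: 100 deposits of ¥6,553 at the end of each quarter.
Periodic rate r = 0.077/4 per quarter; n is counted in quarters.
FV = PMT × [((1+r)^n − 1)/r] = 6,553 × [(1+r)^100 − 1] / r = ¥1,950,882

¥1,950,882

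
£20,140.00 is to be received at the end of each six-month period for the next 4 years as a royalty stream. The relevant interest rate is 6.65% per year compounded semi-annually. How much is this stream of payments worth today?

This is an ordinary annuity: 8 payments of £20,140.00 at the end of each six-month period.
Periodic rate r = 0.0665/2 per half-year; n is counted in half-years.
PV = PMT × [(1 − (1+r)^−n)/r] = 20,140 × [1 − (1+r)^−8] / r = £139,458.21

£139,458.21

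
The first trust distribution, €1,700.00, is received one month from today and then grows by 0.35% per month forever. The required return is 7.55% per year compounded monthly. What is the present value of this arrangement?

Periodic rate r = 0.0755/12 per month.
Growing perpetuity (Gordon): PV = PMT₁ / (r − g) = 1,700 / (r − 0.0035) = €608,955.22.

€608,955.22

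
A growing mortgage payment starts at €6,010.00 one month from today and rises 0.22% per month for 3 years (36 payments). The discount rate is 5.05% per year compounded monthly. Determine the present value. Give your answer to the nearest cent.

€208,080.88

Periodic rate r = 0.0505/12 per month; n is counted in months.
Growing ordinary annuity: PV = PMT₁ × [1 − ((1+g)/(1+r))^n] / (r − g) = 6,010 × [1 − ((1+0.0022)/(1+r))^36] / (r − 0.0022) = €208,080.88.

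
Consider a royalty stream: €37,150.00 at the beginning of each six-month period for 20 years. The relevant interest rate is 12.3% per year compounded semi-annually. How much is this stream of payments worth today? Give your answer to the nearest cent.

This is an annuity due: 40 payments of €37,150.00 at the beginning of each six-month period.
Periodic rate r = 0.123/2 per half-year; n is counted in half-years.
PV = PMT × [(1 − (1+r)^−n)/r] × (1+r) = 37,150 × [1 − (1+r)^−40] / r × (1+r) = €582,303.04

€582,303.04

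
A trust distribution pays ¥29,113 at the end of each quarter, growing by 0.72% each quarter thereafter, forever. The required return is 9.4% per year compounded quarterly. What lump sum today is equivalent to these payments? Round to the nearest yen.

Periodic rate r = 0.094/4 per quarter.
Growing perpetuity (Gordon): PV = PMT₁ / (r − g) = 29,113 / (r − 0.0072) = ¥1,786,074.

¥1,786,074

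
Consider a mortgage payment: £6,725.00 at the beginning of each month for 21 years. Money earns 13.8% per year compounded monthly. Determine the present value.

£558,352.02

This is an annuity due: 252 payments of £6,725.00 at the beginning of each month.
Periodic rate r = 0.138/12 per month; n is counted in months.
PV = PMT × [(1 − (1+r)^−n)/r] × (1+r) = 6,725 × [1 − (1+r)^−252] / r × (1+r) = £558,352.02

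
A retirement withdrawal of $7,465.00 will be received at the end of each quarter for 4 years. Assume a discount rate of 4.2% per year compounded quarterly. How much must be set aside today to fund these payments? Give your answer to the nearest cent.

$109,419.42

This is an ordinary annuity: 16 payments of $7,465.00 at the end of each quarter.
Periodic rate r = 0.042/4 per quarter; n is counted in quarters.
PV = PMT × [(1 − (1+r)^−n)/r] = 7,465 × [1 − (1+r)^−16] / r = $109,419.42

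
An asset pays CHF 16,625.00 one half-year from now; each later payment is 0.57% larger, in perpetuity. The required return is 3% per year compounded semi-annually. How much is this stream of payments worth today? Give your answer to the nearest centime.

Periodic rate r = 0.03/2 per half-year.
Growing perpetuity (Gordon): PV = PMT₁ / (r − g) = 16,625 / (r − 0.0057) = CHF 1,787,634.41.

CHF 1,787,634.41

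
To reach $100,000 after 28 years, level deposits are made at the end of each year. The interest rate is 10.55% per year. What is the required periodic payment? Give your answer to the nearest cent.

Level ordinary annuity; solve FV = PMT × [((1+r)^n − 1)/r] for PMT.
Periodic rate r = 0.1055 per year.
With n = 28: PMT = 100,000 / ([((1+r)^n − 1)/r]) = $677.05

$677.05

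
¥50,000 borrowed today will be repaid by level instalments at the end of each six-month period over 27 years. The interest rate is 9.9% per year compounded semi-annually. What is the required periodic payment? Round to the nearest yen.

¥2,672

Level ordinary annuity; solve PV = PMT × [(1 − (1+r)^−n)/r] for PMT.
Periodic rate r = 0.099/2 per half-year; n is counted in half-years.
With n = 54: PMT = 50,000 / ([(1 − (1+r)^−n)/r]) = ¥2,672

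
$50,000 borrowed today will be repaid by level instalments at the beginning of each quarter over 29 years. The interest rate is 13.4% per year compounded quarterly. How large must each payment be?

$1,656.96

Level annuity due; solve PV = PMT × [(1 − (1+r)^−n)/r] × (1+r) for PMT.
Periodic rate r = 0.134/4 per quarter; n is counted in quarters.
With n = 116: PMT = 50,000 / ([(1 − (1+r)^−n)/r] × (1+r)) = $1,656.96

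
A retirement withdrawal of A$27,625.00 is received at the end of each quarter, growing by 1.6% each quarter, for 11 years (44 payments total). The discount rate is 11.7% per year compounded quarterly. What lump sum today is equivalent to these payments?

Periodic rate r = 0.117/4 per quarter; n is counted in quarters.
Growing ordinary annuity: PV = PMT₁ × [1 − ((1+g)/(1+r))^n] / (r − g) = 27,625 × [1 − ((1+0.016)/(1+r))^44] / (r − 0.016) = A$905,967.49.

A$905,967.49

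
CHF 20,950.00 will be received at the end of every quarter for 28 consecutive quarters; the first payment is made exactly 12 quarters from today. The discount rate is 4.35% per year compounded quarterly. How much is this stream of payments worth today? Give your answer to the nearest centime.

CHF 446,903.04

Ordinary annuity of 28 payments, first payment at period 12.
Periodic rate r = 0.0435/4 per quarter; n is counted in quarters.
The ordinary-annuity PV formula values the stream one period before the first payment (period 11); discount that back 11 periods:
PV₀ = 20,950 × [1 − (1+r)^−28] / r × (1+r)^−11 = CHF 446,903.04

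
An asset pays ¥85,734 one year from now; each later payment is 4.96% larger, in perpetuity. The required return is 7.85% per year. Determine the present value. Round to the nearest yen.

Periodic rate r = 0.0785 per year.
Growing perpetuity (Gordon): PV = PMT₁ / (r − g) = 85,734 / (r − 0.0496) = ¥2,966,574.

¥2,966,574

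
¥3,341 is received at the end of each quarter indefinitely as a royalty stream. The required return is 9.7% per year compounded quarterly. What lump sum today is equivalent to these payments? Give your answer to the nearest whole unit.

¥137,773

Periodic rate r = 0.097/4 per quarter.
Level perpetuity: PV = PMT / r = 3,341 / (0.097/4) = ¥137,773.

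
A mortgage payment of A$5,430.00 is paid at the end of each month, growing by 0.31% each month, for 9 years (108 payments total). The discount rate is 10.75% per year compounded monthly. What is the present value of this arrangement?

Periodic rate r = 0.1075/12 per month; n is counted in months.
Growing ordinary annuity: PV = PMT₁ × [1 − ((1+g)/(1+r))^n] / (r − g) = 5,430 × [1 − ((1+0.0031)/(1+r))^108] / (r − 0.0031) = A$432,695.16.

A$432,695.16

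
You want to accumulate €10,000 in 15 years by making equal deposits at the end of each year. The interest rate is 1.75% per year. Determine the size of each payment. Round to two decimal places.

Level ordinary annuity; solve FV = PMT × [((1+r)^n − 1)/r] for PMT.
Periodic rate r = 0.0175 per year.
With n = 15: PMT = 10,000 / ([((1+r)^n − 1)/r]) = €588.77

€588.77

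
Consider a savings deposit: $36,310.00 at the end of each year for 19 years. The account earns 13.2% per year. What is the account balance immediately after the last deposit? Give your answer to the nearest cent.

This is an ordinary annuity: 19 deposits of $36,310.00 at the end of each year.
Periodic rate r = 0.132 per year.
FV = PMT × [((1+r)^n − 1)/r] = 36,310 × [(1+r)^19 − 1] / r = $2,625,835.40

$2,625,835.40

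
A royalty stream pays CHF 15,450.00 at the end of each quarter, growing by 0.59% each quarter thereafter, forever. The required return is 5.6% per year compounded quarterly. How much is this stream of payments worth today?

Periodic rate r = 0.056/4 per quarter.
Growing perpetuity (Gordon): PV = PMT₁ / (r − g) = 15,450 / (r − 0.0059) = CHF 1,907,407.41.

CHF 1,907,407.41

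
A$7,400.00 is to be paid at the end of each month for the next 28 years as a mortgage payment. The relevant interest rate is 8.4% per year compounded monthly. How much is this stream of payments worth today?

A$955,697.64

This is an ordinary annuity: 336 payments of A$7,400.00 at the end of each month.
Periodic rate r = 0.084/12 per month; n is counted in months.
PV = PMT × [(1 − (1+r)^−n)/r] = 7,400 × [1 − (1+r)^−336] / r = A$955,697.64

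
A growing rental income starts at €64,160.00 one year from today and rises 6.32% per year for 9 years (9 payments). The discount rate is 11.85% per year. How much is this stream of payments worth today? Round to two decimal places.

€425,110.88

Periodic rate r = 0.1185 per year.
Growing ordinary annuity: PV = PMT₁ × [1 − ((1+g)/(1+r))^n] / (r − g) = 64,160 × [1 − ((1+0.0632)/(1+r))^9] / (r − 0.0632) = €425,110.88.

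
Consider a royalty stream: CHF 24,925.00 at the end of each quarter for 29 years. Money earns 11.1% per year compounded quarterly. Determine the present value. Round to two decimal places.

This is an ordinary annuity: 116 payments of CHF 24,925.00 at the end of each quarter.
Periodic rate r = 0.111/4 per quarter; n is counted in quarters.
PV = PMT × [(1 − (1+r)^−n)/r] = 24,925 × [1 − (1+r)^−116] / r = CHF 860,664.28

CHF 860,664.28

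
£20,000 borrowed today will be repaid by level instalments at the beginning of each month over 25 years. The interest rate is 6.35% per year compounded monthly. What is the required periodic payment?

Level annuity due; solve PV = PMT × [(1 − (1+r)^−n)/r] × (1+r) for PMT.
Periodic rate r = 0.0635/12 per month; n is counted in months.
With n = 300: PMT = 20,000 / ([(1 − (1+r)^−n)/r] × (1+r)) = £132.47

£132.47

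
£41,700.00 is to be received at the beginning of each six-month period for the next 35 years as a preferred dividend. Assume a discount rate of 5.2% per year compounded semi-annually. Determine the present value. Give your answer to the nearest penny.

This is an annuity due: 70 payments of £41,700.00 at the beginning of each six-month period.
Periodic rate r = 0.052/2 per half-year; n is counted in half-years.
PV = PMT × [(1 − (1+r)^−n)/r] × (1+r) = 41,700 × [1 − (1+r)^−70] / r × (1+r) = £1,372,651.63

£1,372,651.63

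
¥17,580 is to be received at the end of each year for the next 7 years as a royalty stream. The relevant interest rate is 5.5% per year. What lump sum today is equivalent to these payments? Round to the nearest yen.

¥99,907

This is an ordinary annuity: 7 payments of ¥17,580 at the end of each year.
Periodic rate r = 0.055 per year.
PV = PMT × [(1 − (1+r)^−n)/r] = 17,580 × [1 − (1+r)^−7] / r = ¥99,907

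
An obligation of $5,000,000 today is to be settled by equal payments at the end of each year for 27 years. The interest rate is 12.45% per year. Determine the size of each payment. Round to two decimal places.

$649,846.74

Level ordinary annuity; solve PV = PMT × [(1 − (1+r)^−n)/r] for PMT.
Periodic rate r = 0.1245 per year.
With n = 27: PMT = 5,000,000 / ([(1 − (1+r)^−n)/r]) = $649,846.74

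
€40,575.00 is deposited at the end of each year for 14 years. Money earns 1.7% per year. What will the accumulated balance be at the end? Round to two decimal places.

€635,294.36

This is an ordinary annuity: 14 deposits of €40,575.00 at the end of each year.
Periodic rate r = 0.017 per year.
FV = PMT × [((1+r)^n − 1)/r] = 40,575 × [(1+r)^14 − 1] / r = €635,294.36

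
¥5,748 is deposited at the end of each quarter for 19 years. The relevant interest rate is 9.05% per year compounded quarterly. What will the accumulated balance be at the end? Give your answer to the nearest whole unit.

¥1,137,098

This is an ordinary annuity: 76 deposits of ¥5,748 at the end of each quarter.
Periodic rate r = 0.0905/4 per quarter; n is counted in quarters.
FV = PMT × [((1+r)^n − 1)/r] = 5,748 × [(1+r)^76 − 1] / r = ¥1,137,098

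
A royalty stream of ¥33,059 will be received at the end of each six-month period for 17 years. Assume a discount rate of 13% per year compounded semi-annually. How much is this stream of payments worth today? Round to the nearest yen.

¥448,829

This is an ordinary annuity: 34 payments of ¥33,059 at the end of each six-month period.
Periodic rate r = 0.13/2 per half-year; n is counted in half-years.
PV = PMT × [(1 − (1+r)^−n)/r] = 33,059 × [1 − (1+r)^−34] / r = ¥448,829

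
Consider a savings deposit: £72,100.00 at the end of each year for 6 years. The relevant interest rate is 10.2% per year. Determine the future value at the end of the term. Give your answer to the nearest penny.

£559,110.89

This is an ordinary annuity: 6 deposits of £72,100.00 at the end of each year.
Periodic rate r = 0.102 per year.
FV = PMT × [((1+r)^n − 1)/r] = 72,100 × [(1+r)^6 − 1] / r = £559,110.89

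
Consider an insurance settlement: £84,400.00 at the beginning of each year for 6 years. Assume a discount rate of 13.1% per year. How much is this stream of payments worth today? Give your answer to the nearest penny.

£380,531.44

This is an annuity due: 6 payments of £84,400.00 at the beginning of each year.
Periodic rate r = 0.131 per year.
PV = PMT × [(1 − (1+r)^−n)/r] × (1+r) = 84,400 × [1 − (1+r)^−6] / r × (1+r) = £380,531.44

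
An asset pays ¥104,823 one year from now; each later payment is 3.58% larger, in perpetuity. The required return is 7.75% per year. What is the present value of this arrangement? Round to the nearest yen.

¥2,513,741

Periodic rate r = 0.0775 per year.
Growing perpetuity (Gordon): PV = PMT₁ / (r − g) = 104,823 / (r − 0.0358) = ¥2,513,741.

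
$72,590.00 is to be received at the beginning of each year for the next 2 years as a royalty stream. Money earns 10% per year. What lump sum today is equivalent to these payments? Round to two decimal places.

This is an annuity due: 2 payments of $72,590.00 at the beginning of each year.
Periodic rate r = 0.1 per year.
PV = PMT × [(1 − (1+r)^−n)/r] × (1+r) = 72,590 × [1 − (1+r)^−2] / r × (1+r) = $138,580.91

$138,580.91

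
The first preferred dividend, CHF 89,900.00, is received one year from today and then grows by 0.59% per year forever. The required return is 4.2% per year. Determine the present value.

Periodic rate r = 0.042 per year.
Growing perpetuity (Gordon): PV = PMT₁ / (r − g) = 89,900 / (r − 0.0059) = CHF 2,490,304.71.

CHF 2,490,304.71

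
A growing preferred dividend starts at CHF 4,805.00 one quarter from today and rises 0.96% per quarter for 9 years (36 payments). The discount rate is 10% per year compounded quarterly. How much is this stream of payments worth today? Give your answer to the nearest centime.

CHF 131,091.63

Periodic rate r = 0.1/4 per quarter; n is counted in quarters.
Growing ordinary annuity: PV = PMT₁ × [1 − ((1+g)/(1+r))^n] / (r − g) = 4,805 × [1 − ((1+0.0096)/(1+r))^36] / (r − 0.0096) = CHF 131,091.63.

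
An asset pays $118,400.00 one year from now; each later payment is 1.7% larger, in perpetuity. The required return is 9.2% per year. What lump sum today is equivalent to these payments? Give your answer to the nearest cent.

$1,578,666.67

Periodic rate r = 0.092 per year.
Growing perpetuity (Gordon): PV = PMT₁ / (r − g) = 118,400 / (r − 0.017) = $1,578,666.67.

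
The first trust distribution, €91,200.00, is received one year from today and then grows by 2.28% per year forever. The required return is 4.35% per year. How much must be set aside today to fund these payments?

Periodic rate r = 0.0435 per year.
Growing perpetuity (Gordon): PV = PMT₁ / (r − g) = 91,200 / (r − 0.0228) = €4,405,797.10.

€4,405,797.10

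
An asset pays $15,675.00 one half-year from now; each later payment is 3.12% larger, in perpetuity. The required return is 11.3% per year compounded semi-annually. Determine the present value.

Periodic rate r = 0.113/2 per half-year.
Growing perpetuity (Gordon): PV = PMT₁ / (r − g) = 15,675 / (r − 0.0312) = $619,565.22.

$619,565.22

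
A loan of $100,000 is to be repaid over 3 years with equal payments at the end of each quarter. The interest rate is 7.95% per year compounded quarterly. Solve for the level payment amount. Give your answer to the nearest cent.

Level ordinary annuity; solve PV = PMT × [(1 − (1+r)^−n)/r] for PMT.
Periodic rate r = 0.0795/4 per quarter; n is counted in quarters.
With n = 12: PMT = 100,000 / ([(1 − (1+r)^−n)/r]) = $9,448.70

$9,448.70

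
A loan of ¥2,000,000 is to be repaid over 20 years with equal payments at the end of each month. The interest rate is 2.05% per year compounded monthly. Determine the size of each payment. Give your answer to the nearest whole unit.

¥10,165

Level ordinary annuity; solve PV = PMT × [(1 − (1+r)^−n)/r] for PMT.
Periodic rate r = 0.0205/12 per month; n is counted in months.
With n = 240: PMT = 2,000,000 / ([(1 − (1+r)^−n)/r]) = ¥10,165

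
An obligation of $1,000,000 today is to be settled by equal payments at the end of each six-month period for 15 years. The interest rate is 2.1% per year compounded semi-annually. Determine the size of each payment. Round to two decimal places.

$39,031.77

Level ordinary annuity; solve PV = PMT × [(1 − (1+r)^−n)/r] for PMT.
Periodic rate r = 0.021/2 per half-year; n is counted in half-years.
With n = 30: PMT = 1,000,000 / ([(1 − (1+r)^−n)/r]) = $39,031.77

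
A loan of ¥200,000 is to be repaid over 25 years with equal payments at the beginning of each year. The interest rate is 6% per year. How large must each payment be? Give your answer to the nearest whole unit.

¥14,760

Level annuity due; solve PV = PMT × [(1 − (1+r)^−n)/r] × (1+r) for PMT.
Periodic rate r = 0.06 per year.
With n = 25: PMT = 200,000 / ([(1 − (1+r)^−n)/r] × (1+r)) = ¥14,760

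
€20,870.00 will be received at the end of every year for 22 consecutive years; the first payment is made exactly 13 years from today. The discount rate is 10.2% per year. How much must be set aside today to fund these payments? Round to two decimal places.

Ordinary annuity of 22 payments, first payment at period 13.
Periodic rate r = 0.102 per year.
The ordinary-annuity PV formula values the stream one period before the first payment (period 12); discount that back 12 periods:
PV₀ = 20,870 × [1 − (1+r)^−22] / r × (1+r)^−12 = €56,259.42

€56,259.42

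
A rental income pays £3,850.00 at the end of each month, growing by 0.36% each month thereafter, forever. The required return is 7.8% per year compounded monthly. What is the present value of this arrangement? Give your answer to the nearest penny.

Periodic rate r = 0.078/12 per month.
Growing perpetuity (Gordon): PV = PMT₁ / (r − g) = 3,850 / (r − 0.0036) = £1,327,586.21.

£1,327,586.21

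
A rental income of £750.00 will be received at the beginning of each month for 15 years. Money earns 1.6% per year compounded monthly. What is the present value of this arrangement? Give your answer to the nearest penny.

This is an annuity due: 180 payments of £750.00 at the beginning of each month.
Periodic rate r = 0.016/12 per month; n is counted in months.
PV = PMT × [(1 − (1+r)^−n)/r] × (1+r) = 750 × [1 − (1+r)^−180] / r × (1+r) = £120,111.02

£120,111.02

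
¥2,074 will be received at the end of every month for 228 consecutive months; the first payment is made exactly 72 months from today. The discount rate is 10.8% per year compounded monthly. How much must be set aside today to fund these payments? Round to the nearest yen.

¥106,165

Ordinary annuity of 228 payments, first payment at period 72.
Periodic rate r = 0.108/12 per month; n is counted in months.
The ordinary-annuity PV formula values the stream one period before the first payment (period 71); discount that back 71 periods:
PV₀ = 2,074 × [1 − (1+r)^−228] / r × (1+r)^−71 = ¥106,165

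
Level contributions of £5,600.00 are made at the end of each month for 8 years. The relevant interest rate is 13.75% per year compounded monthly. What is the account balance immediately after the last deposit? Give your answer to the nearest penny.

£970,336.50

This is an ordinary annuity: 96 deposits of £5,600.00 at the end of each month.
Periodic rate r = 0.1375/12 per month; n is counted in months.
FV = PMT × [((1+r)^n − 1)/r] = 5,600 × [(1+r)^96 − 1] / r = £970,336.50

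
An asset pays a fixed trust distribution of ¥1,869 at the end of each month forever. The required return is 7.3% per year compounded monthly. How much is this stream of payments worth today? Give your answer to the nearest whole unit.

¥307,233

Periodic rate r = 0.073/12 per month.
Level perpetuity: PV = PMT / r = 1,869 / (0.073/12) = ¥307,233.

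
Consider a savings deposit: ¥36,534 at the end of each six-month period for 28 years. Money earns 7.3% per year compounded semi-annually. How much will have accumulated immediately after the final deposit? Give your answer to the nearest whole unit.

This is an ordinary annuity: 56 deposits of ¥36,534 at the end of each six-month period.
Periodic rate r = 0.073/2 per half-year; n is counted in half-years.
FV = PMT × [((1+r)^n − 1)/r] = 36,534 × [(1+r)^56 − 1] / r = ¥6,451,286

¥6,451,286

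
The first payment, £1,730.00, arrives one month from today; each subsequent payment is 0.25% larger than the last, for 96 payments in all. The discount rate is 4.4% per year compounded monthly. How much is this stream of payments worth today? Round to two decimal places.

Periodic rate r = 0.044/12 per month; n is counted in months.
Growing ordinary annuity: PV = PMT₁ × [1 − ((1+g)/(1+r))^n] / (r − g) = 1,730 × [1 − ((1+0.0025)/(1+r))^96] / (r − 0.0025) = £156,660.75.

£156,660.75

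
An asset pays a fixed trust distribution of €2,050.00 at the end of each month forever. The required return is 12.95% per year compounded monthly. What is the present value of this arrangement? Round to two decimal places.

€189,961.39

Periodic rate r = 0.1295/12 per month.
Level perpetuity: PV = PMT / r = 2,050 / (0.1295/12) = €189,961.39.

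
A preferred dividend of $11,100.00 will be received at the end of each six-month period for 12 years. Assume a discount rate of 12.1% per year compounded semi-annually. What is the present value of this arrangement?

$138,667.62

This is an ordinary annuity: 24 payments of $11,100.00 at the end of each six-month period.
Periodic rate r = 0.121/2 per half-year; n is counted in half-years.
PV = PMT × [(1 − (1+r)^−n)/r] = 11,100 × [1 − (1+r)^−24] / r = $138,667.62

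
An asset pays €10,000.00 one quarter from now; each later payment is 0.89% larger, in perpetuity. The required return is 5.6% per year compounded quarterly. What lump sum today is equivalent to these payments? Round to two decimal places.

€1,960,784.31

Periodic rate r = 0.056/4 per quarter.
Growing perpetuity (Gordon): PV = PMT₁ / (r − g) = 10,000 / (r − 0.0089) = €1,960,784.31.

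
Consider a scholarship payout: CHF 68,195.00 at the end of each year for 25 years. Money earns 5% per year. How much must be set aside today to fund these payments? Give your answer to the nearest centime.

CHF 961,136.55

This is an ordinary annuity: 25 payments of CHF 68,195.00 at the end of each year.
Periodic rate r = 0.05 per year.
PV = PMT × [(1 − (1+r)^−n)/r] = 68,195 × [1 − (1+r)^−25] / r = CHF 961,136.55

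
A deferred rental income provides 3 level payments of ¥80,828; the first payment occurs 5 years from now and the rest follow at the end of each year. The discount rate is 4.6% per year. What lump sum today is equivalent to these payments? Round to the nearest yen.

Ordinary annuity of 3 payments, first payment at period 5.
Periodic rate r = 0.046 per year.
The ordinary-annuity PV formula values the stream one period before the first payment (period 4); discount that back 4 periods:
PV₀ = 80,828 × [1 − (1+r)^−3] / r × (1+r)^−4 = ¥185,262

¥185,262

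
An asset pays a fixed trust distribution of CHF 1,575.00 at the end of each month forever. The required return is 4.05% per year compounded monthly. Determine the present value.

CHF 466,666.67

Periodic rate r = 0.0405/12 per month.
Level perpetuity: PV = PMT / r = 1,575 / (0.0405/12) = CHF 466,666.67.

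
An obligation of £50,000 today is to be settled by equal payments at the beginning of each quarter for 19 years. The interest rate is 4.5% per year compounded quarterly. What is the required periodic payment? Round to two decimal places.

£971.29

Level annuity due; solve PV = PMT × [(1 − (1+r)^−n)/r] × (1+r) for PMT.
Periodic rate r = 0.045/4 per quarter; n is counted in quarters.
With n = 76: PMT = 50,000 / ([(1 − (1+r)^−n)/r] × (1+r)) = £971.29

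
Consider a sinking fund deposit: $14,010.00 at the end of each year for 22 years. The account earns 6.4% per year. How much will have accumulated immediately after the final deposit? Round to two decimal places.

This is an ordinary annuity: 22 deposits of $14,010.00 at the end of each year.
Periodic rate r = 0.064 per year.
FV = PMT × [((1+r)^n − 1)/r] = 14,010 × [(1+r)^22 − 1] / r = $638,080.24

$638,080.24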